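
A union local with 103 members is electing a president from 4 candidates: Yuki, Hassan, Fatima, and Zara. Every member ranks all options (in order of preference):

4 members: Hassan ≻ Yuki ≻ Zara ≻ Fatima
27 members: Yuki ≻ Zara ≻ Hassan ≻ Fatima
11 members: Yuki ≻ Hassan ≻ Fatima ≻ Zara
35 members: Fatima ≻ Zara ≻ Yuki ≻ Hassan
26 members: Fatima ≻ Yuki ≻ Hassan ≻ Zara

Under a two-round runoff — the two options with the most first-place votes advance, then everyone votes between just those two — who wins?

Round 1 first-place votes: Yuki 38, Hassan 4, Fatima 61, Zara 0.
Fatima and Yuki advance.
Runoff: Fatima is preferred to Yuki by 61 voters; Yuki by 42.
Fatima wins the runoff.

Fatima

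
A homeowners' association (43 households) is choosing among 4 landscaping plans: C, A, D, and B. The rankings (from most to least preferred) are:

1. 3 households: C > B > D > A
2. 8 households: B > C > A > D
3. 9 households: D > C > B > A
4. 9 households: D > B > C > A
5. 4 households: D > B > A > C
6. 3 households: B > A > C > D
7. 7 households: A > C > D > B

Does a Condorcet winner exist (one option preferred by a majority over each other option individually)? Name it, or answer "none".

D

D vs C: 22–21 for D.
D vs A: 25–18 for D.
D vs B: 29–14 for D.
D beats every other option head-to-head.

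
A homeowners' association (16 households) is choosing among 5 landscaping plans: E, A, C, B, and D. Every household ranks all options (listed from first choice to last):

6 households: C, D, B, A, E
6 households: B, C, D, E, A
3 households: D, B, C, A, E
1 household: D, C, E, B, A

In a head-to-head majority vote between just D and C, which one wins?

C

Voters preferring D to C: 4; preferring C to D: 12.
C wins the head-to-head.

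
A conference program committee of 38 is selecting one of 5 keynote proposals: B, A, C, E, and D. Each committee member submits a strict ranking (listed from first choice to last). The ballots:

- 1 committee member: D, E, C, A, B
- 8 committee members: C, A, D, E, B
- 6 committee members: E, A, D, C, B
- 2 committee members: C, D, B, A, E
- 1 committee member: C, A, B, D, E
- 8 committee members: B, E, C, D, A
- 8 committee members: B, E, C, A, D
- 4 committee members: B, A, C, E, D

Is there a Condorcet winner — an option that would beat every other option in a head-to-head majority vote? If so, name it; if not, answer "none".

B

B vs A: 22–16 for B.
B vs C: 20–18 for B.
B vs E: 23–15 for B.
B vs D: 21–17 for B.
B beats every other option head-to-head.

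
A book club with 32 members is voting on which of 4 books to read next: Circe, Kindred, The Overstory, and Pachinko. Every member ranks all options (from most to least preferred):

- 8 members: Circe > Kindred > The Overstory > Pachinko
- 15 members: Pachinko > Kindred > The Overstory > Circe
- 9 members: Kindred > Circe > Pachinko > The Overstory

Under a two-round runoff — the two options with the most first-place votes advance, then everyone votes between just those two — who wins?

Round 1 first-place votes: Circe 8, Kindred 9, The Overstory 0, Pachinko 15.
Pachinko and Kindred advance.
Runoff: Pachinko is preferred to Kindred by 15 voters; Kindred by 17.
Kindred wins the runoff.

Kindred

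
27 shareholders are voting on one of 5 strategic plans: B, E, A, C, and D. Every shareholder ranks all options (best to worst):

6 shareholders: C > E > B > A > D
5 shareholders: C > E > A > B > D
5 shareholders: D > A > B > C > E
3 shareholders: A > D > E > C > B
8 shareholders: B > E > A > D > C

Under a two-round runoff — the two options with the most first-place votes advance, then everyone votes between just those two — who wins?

Round 1 first-place votes: B 8, E 0, A 3, C 11, D 5.
C and B advance.
Runoff: C is preferred to B by 14 voters; B by 13.
C wins the runoff.

C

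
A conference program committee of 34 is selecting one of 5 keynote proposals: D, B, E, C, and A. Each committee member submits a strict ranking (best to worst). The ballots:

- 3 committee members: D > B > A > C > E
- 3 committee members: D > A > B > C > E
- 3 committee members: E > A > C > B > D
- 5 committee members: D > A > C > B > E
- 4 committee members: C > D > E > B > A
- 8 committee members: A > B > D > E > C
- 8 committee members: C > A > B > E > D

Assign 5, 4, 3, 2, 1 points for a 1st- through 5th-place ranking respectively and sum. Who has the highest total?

A

D: 3·5 + 3·5 + 3·1 + 5·5 + 4·4 + 8·3 + 8·1 = 106
B: 3·4 + 3·3 + 3·2 + 5·2 + 4·2 + 8·4 + 8·3 = 101
E: 3·1 + 3·1 + 3·5 + 5·1 + 4·3 + 8·2 + 8·2 = 70
C: 3·2 + 3·2 + 3·3 + 5·3 + 4·5 + 8·1 + 8·5 = 104
A: 3·3 + 3·4 + 3·4 + 5·4 + 4·1 + 8·5 + 8·4 = 129
A has the highest Borda score (129).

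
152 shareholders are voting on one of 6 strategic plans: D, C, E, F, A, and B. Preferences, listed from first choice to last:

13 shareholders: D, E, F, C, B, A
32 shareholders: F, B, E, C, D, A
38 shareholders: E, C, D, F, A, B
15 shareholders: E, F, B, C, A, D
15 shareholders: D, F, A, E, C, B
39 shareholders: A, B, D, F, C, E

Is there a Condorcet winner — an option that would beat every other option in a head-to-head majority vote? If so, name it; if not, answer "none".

Checking pairwise contests:
C beats D 85–67.
E beats C 113–39.
F beats E 86–66.
D beats F 105–47.
D beats A 98–54.
E beats B 81–71.
Every option loses at least one head-to-head, so there is no Condorcet winner.

none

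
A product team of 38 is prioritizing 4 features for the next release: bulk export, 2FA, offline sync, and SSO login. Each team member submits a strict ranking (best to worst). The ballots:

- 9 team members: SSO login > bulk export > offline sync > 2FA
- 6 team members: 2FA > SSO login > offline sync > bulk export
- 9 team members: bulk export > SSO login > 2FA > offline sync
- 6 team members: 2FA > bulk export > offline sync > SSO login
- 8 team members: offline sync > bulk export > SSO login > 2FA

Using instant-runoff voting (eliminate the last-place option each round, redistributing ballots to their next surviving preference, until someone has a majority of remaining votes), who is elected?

bulk export

Round 1: bulk export 9, 2FA 12, offline sync 8, SSO login 9. Eliminate offline sync.
Round 2: bulk export 17, 2FA 12, SSO login 9. Eliminate SSO login.
Round 3: bulk export 26, 2FA 12. Bulk export has a majority.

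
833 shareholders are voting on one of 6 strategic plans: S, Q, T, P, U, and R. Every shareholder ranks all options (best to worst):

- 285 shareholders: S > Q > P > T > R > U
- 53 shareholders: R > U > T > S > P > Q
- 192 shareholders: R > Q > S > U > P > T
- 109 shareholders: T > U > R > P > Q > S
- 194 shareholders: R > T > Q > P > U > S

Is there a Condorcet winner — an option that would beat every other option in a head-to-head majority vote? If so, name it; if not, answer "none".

R vs S: 548–285 for R.
R vs Q: 548–285 for R.
R vs T: 439–394 for R.
R vs P: 548–285 for R.
R vs U: 724–109 for R.
R beats every other option head-to-head.

R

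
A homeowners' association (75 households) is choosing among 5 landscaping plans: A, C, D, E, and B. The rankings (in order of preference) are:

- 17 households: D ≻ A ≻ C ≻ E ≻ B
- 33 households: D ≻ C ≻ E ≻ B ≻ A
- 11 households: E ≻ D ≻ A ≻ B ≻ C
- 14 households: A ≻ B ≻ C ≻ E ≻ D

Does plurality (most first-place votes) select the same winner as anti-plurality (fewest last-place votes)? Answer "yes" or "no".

no

Plurality — first-place votes: A 14, C 0, D 50, E 11, B 0. Winner: D.
Anti-plurality — last-place votes: A 33, C 11, D 14, E 0, B 17. Winner: E.
The two methods disagree.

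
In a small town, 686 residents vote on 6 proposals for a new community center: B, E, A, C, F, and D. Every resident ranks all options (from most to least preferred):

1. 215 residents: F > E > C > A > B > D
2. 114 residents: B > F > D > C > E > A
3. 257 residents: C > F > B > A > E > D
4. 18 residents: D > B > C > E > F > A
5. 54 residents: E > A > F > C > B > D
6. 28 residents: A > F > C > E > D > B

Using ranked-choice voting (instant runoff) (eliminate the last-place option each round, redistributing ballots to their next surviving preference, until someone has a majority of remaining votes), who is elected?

Round 1: B 114, E 54, A 28, C 257, F 215, D 18. Eliminate D.
Round 2: B 132, E 54, A 28, C 257, F 215. Eliminate A.
Round 3: B 132, E 54, C 257, F 243. Eliminate E.
Round 4: B 132, C 257, F 297. Eliminate B.
Round 5: C 275, F 411. F has a majority.

F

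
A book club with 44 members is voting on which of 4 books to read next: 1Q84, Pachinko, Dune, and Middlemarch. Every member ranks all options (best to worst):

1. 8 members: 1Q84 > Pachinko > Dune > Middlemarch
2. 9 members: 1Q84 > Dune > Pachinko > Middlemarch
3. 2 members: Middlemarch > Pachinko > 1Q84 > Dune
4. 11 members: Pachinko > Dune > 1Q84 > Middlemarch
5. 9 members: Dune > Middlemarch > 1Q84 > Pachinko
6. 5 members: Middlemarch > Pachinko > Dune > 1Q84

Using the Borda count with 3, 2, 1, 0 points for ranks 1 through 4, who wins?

1Q84: 8·3 + 9·3 + 2·1 + 11·1 + 9·1 + 5·0 = 73
Pachinko: 8·2 + 9·1 + 2·2 + 11·3 + 9·0 + 5·2 = 72
Dune: 8·1 + 9·2 + 2·0 + 11·2 + 9·3 + 5·1 = 80
Middlemarch: 8·0 + 9·0 + 2·3 + 11·0 + 9·2 + 5·3 = 39
Dune has the highest Borda score (80).

Dune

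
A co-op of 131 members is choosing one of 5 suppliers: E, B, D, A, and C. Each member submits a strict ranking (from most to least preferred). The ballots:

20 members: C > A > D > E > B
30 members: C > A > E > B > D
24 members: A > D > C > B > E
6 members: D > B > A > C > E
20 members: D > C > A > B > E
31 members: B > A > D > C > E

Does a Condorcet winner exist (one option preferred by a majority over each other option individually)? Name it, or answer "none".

Checking pairwise contests:
B beats E 81–50.
D beats B 70–61.
A beats D 105–26.
C beats A 70–61.
D beats C 81–50.
Every option loses at least one head-to-head, so there is no Condorcet winner.

none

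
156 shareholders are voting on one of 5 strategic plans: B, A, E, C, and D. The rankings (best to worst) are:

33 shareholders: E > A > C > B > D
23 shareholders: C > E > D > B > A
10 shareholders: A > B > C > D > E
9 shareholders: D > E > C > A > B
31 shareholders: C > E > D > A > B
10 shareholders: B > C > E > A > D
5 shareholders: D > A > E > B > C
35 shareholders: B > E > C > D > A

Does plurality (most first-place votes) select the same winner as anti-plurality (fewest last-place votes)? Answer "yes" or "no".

Plurality — first-place votes: B 45, A 10, E 33, C 54, D 14. Winner: C.
Anti-plurality — last-place votes: B 40, A 58, E 10, C 5, D 43. Winner: C.
The two methods agree.

yes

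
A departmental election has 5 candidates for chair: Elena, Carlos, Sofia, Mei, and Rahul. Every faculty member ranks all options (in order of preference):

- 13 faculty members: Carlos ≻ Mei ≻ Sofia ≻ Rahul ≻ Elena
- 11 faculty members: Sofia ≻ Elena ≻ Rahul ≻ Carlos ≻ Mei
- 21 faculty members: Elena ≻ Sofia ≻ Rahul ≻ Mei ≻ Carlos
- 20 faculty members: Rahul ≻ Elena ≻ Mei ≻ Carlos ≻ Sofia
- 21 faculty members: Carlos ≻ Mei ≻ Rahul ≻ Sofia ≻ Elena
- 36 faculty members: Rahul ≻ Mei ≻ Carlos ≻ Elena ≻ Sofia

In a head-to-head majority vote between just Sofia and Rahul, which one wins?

Rahul

Voters preferring Sofia to Rahul: 45; preferring Rahul to Sofia: 77.
Rahul wins the head-to-head.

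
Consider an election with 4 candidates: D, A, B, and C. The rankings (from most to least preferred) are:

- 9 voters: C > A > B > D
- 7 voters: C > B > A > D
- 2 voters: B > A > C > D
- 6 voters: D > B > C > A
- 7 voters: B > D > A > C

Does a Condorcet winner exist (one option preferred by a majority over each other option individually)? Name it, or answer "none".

C

C vs D: 18–13 for C.
C vs A: 22–9 for C.
C vs B: 16–15 for C.
C beats every other option head-to-head.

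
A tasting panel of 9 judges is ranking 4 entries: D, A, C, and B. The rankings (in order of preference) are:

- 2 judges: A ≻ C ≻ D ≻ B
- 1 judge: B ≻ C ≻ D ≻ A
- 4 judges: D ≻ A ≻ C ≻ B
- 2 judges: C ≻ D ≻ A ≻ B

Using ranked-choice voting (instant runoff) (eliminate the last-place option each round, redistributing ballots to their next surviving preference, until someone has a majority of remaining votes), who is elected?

Round 1: D 4, A 2, C 2, B 1. Eliminate B.
Round 2: D 4, A 2, C 3. Eliminate A.
Round 3: D 4, C 5. C has a majority.

C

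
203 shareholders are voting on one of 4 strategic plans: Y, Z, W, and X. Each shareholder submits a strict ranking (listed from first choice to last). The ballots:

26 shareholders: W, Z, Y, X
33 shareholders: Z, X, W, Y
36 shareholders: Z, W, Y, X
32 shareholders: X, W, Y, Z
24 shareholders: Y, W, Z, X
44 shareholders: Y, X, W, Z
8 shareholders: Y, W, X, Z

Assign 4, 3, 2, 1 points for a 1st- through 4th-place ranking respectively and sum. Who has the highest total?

W

Y: 26·2 + 33·1 + 36·2 + 32·2 + 24·4 + 44·4 + 8·4 = 525
Z: 26·3 + 33·4 + 36·4 + 32·1 + 24·2 + 44·1 + 8·1 = 486
W: 26·4 + 33·2 + 36·3 + 32·3 + 24·3 + 44·2 + 8·3 = 558
X: 26·1 + 33·3 + 36·1 + 32·4 + 24·1 + 44·3 + 8·2 = 461
W has the highest Borda score (558).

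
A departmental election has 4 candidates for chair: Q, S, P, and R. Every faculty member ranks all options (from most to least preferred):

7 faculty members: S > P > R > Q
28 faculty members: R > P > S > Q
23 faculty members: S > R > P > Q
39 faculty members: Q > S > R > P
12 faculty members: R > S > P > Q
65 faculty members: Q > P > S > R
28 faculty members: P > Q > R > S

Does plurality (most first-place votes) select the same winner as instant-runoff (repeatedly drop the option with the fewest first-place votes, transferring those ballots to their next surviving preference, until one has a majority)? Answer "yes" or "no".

Plurality — first-place votes: Q 104, S 30, P 28, R 40. Winner: Q.
Instant-runoff — R1 Q 104, S 30, P 28, R 40 (Q winner). Winner: Q.
The two methods agree.

yes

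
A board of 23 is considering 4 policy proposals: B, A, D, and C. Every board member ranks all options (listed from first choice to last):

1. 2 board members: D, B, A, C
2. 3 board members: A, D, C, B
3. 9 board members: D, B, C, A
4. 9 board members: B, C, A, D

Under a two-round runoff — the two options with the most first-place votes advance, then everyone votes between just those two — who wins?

D

Round 1 first-place votes: B 9, A 3, D 11, C 0.
D and B advance.
Runoff: D is preferred to B by 14 voters; B by 9.
D wins the runoff.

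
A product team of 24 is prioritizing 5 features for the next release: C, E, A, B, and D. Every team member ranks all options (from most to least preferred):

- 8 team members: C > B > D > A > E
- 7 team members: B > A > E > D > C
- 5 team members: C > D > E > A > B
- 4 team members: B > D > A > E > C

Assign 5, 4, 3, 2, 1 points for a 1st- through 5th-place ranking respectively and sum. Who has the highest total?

C: 8·5 + 7·1 + 5·5 + 4·1 = 76
E: 8·1 + 7·3 + 5·3 + 4·2 = 52
A: 8·2 + 7·4 + 5·2 + 4·3 = 66
B: 8·4 + 7·5 + 5·1 + 4·5 = 92
D: 8·3 + 7·2 + 5·4 + 4·4 = 74
B has the highest Borda score (92).

B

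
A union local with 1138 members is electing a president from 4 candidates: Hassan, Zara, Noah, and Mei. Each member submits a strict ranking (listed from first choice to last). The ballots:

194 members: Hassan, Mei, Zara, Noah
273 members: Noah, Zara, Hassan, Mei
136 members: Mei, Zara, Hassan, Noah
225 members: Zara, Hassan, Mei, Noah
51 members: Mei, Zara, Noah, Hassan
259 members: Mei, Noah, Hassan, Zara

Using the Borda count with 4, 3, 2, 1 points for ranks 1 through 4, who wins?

Mei

Hassan: 194·4 + 273·2 + 136·2 + 225·3 + 51·1 + 259·2 = 2838
Zara: 194·2 + 273·3 + 136·3 + 225·4 + 51·3 + 259·1 = 2927
Noah: 194·1 + 273·4 + 136·1 + 225·1 + 51·2 + 259·3 = 2526
Mei: 194·3 + 273·1 + 136·4 + 225·2 + 51·4 + 259·4 = 3089
Mei has the highest Borda score (3089).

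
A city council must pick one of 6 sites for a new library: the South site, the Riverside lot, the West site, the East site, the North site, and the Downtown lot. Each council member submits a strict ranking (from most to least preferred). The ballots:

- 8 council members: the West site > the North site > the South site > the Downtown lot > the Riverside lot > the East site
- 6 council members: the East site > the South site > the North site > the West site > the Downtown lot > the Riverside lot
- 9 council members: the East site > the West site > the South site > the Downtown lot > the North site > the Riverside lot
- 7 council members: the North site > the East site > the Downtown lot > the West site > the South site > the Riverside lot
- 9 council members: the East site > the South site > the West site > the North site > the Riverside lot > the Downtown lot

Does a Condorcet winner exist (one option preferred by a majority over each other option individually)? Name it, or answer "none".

the East site

the East site vs the South site: 31–8 for the East site.
the East site vs the Riverside lot: 31–8 for the East site.
the East site vs the West site: 31–8 for the East site.
the East site vs the North site: 24–15 for the East site.
the East site vs the Downtown lot: 31–8 for the East site.
the East site beats every other option head-to-head.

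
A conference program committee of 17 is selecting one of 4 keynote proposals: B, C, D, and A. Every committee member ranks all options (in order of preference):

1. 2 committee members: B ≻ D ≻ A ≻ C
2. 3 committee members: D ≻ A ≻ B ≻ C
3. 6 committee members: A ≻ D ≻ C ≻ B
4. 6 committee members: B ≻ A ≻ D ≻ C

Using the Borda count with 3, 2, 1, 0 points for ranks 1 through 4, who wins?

B: 2·3 + 3·1 + 6·0 + 6·3 = 27
C: 2·0 + 3·0 + 6·1 + 6·0 = 6
D: 2·2 + 3·3 + 6·2 + 6·1 = 31
A: 2·1 + 3·2 + 6·3 + 6·2 = 38
A has the highest Borda score (38).

A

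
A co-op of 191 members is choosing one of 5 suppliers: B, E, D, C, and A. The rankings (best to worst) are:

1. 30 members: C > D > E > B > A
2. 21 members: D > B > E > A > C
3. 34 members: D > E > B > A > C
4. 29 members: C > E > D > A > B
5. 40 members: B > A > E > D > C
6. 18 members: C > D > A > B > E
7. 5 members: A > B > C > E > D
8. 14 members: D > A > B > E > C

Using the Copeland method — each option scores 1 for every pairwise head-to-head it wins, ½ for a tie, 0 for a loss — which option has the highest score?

B: beats E, C, and A; loses to D → score 3.
E: beats C and A; loses to B and D → score 2.
D: beats B, E, C, and A → score 4.
C: loses to B, E, D, and A → score 0.
A: beats C; loses to B, E, and D → score 1.
D has the best pairwise record.

D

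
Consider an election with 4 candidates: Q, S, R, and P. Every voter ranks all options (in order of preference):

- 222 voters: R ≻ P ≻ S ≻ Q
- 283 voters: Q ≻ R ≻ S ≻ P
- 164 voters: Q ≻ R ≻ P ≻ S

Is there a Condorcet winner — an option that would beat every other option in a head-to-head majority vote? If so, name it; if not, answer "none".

Q vs S: 447–222 for Q.
Q vs R: 447–222 for Q.
Q vs P: 447–222 for Q.
Q beats every other option head-to-head.

Q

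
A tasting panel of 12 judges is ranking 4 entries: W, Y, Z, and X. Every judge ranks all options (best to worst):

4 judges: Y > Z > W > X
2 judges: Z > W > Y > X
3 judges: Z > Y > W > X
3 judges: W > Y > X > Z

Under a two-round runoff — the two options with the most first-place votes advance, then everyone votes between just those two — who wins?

Round 1 first-place votes: W 3, Y 4, Z 5, X 0.
Z and Y advance.
Runoff: Z is preferred to Y by 5 voters; Y by 7.
Y wins the runoff.

Y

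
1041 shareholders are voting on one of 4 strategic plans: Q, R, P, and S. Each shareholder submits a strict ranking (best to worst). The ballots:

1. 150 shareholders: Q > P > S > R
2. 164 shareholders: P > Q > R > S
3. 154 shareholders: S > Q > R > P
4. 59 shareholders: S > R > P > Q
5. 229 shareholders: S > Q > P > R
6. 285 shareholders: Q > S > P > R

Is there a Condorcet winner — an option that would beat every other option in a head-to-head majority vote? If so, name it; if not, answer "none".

Q

Q vs R: 982–59 for Q.
Q vs P: 818–223 for Q.
Q vs S: 599–442 for Q.
Q beats every other option head-to-head.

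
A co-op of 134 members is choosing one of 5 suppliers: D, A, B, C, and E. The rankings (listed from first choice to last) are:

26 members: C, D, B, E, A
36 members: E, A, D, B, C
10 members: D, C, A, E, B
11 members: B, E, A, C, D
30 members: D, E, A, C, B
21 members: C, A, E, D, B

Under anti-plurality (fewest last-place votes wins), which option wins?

Last-place votes: D 11, A 26, B 61, C 36, E 0.
E is ranked last by the fewest voters, so E wins.

E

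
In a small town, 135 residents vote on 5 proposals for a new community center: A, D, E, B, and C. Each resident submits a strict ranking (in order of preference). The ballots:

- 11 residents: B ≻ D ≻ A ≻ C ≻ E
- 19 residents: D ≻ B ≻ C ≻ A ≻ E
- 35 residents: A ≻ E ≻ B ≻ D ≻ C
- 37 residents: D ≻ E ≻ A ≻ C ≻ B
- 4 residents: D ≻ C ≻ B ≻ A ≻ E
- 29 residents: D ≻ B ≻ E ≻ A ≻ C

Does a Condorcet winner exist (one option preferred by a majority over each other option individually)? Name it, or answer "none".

D

D vs A: 100–35 for D.
D vs E: 100–35 for D.
D vs B: 89–46 for D.
D vs C: 135–0 for D.
D beats every other option head-to-head.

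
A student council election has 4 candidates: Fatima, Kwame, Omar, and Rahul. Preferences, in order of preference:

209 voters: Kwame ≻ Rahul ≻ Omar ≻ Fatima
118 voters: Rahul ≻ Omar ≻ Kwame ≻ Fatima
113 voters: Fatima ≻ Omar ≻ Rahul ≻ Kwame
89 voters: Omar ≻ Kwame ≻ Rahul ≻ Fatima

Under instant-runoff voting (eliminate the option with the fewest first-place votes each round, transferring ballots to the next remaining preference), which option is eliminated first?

Omar

Round 1: Fatima 113, Kwame 209, Omar 89, Rahul 118. Eliminate Omar.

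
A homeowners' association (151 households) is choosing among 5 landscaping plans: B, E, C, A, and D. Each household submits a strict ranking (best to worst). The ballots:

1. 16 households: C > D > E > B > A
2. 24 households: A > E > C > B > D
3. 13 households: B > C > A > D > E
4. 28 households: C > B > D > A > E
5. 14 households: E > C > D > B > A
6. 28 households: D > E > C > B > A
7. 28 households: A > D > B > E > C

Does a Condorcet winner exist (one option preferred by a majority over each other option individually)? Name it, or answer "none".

Checking pairwise contests:
E beats B 82–69.
A beats E 93–58.
E beats C 94–57.
B beats A 99–52.
C beats D 95–56.
Every option loses at least one head-to-head, so there is no Condorcet winner.

none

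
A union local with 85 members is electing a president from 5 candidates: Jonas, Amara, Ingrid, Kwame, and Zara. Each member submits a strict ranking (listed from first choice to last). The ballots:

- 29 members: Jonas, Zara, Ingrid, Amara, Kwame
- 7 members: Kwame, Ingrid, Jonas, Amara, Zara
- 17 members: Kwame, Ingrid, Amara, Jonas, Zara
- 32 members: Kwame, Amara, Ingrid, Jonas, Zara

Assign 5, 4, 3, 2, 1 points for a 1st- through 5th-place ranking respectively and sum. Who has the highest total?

Jonas: 29·5 + 7·3 + 17·2 + 32·2 = 264
Amara: 29·2 + 7·2 + 17·3 + 32·4 = 251
Ingrid: 29·3 + 7·4 + 17·4 + 32·3 = 279
Kwame: 29·1 + 7·5 + 17·5 + 32·5 = 309
Zara: 29·4 + 7·1 + 17·1 + 32·1 = 172
Kwame has the highest Borda score (309).

Kwame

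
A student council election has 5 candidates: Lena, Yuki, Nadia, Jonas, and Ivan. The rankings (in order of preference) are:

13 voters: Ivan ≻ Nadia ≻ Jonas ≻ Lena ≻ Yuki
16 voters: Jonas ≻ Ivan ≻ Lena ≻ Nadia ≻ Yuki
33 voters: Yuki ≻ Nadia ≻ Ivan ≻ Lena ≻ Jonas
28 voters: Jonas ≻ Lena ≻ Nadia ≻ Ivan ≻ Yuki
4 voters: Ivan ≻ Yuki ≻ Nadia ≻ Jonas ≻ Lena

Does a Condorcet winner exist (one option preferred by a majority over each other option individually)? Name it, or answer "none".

Nadia

Nadia vs Lena: 50–44 for Nadia.
Nadia vs Yuki: 57–37 for Nadia.
Nadia vs Jonas: 50–44 for Nadia.
Nadia vs Ivan: 61–33 for Nadia.
Nadia beats every other option head-to-head.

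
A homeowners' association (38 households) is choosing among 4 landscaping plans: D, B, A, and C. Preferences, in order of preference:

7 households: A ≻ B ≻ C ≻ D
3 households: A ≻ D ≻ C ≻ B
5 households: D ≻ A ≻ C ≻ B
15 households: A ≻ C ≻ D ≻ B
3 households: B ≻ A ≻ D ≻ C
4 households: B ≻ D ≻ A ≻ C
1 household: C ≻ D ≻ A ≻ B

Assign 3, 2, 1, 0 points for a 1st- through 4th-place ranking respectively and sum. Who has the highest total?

D: 7·0 + 3·2 + 5·3 + 15·1 + 3·1 + 4·2 + 1·2 = 49
B: 7·2 + 3·0 + 5·0 + 15·0 + 3·3 + 4·3 + 1·0 = 35
A: 7·3 + 3·3 + 5·2 + 15·3 + 3·2 + 4·1 + 1·1 = 96
C: 7·1 + 3·1 + 5·1 + 15·2 + 3·0 + 4·0 + 1·3 = 48
A has the highest Borda score (96).

A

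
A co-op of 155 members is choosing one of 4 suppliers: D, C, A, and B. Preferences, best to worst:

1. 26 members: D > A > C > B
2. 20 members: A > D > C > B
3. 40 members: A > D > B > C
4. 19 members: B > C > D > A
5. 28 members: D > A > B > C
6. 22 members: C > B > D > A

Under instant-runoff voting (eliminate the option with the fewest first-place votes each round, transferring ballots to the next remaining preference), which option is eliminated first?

B

Round 1: D 54, C 22, A 60, B 19. Eliminate B.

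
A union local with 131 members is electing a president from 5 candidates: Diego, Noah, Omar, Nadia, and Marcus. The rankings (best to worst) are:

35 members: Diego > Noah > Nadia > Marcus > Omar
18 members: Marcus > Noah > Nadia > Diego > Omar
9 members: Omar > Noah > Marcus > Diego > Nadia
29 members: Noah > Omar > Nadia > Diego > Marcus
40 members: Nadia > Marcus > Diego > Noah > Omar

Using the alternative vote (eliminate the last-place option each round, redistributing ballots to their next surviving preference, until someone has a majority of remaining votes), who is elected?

Round 1: Diego 35, Noah 29, Omar 9, Nadia 40, Marcus 18. Eliminate Omar.
Round 2: Diego 35, Noah 38, Nadia 40, Marcus 18. Eliminate Marcus.
Round 3: Diego 35, Noah 56, Nadia 40. Eliminate Diego.
Round 4: Noah 91, Nadia 40. Noah has a majority.

Noah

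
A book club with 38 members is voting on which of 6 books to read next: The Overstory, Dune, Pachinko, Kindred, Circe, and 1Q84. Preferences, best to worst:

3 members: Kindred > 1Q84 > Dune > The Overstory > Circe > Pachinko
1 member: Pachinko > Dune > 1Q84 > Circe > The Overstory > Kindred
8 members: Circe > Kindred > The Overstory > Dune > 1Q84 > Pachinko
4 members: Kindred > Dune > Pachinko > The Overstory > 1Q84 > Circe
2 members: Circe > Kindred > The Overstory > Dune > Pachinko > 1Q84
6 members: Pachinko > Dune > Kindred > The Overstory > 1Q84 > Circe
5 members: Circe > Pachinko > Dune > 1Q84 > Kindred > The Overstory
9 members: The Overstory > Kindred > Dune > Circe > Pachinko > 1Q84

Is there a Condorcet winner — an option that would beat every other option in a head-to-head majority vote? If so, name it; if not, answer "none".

Kindred

Kindred vs The Overstory: 28–10 for Kindred.
Kindred vs Dune: 26–12 for Kindred.
Kindred vs Pachinko: 26–12 for Kindred.
Kindred vs Circe: 22–16 for Kindred.
Kindred vs 1Q84: 32–6 for Kindred.
Kindred beats every other option head-to-head.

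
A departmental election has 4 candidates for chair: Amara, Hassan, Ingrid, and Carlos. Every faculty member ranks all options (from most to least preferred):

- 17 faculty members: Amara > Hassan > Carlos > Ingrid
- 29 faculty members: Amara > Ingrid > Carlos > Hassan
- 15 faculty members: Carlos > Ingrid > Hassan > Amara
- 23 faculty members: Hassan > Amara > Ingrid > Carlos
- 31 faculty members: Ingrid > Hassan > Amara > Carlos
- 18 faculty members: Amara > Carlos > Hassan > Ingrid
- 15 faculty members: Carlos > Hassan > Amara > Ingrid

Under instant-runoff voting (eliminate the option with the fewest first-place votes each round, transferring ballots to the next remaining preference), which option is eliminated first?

Hassan

Round 1: Amara 64, Hassan 23, Ingrid 31, Carlos 30. Eliminate Hassan.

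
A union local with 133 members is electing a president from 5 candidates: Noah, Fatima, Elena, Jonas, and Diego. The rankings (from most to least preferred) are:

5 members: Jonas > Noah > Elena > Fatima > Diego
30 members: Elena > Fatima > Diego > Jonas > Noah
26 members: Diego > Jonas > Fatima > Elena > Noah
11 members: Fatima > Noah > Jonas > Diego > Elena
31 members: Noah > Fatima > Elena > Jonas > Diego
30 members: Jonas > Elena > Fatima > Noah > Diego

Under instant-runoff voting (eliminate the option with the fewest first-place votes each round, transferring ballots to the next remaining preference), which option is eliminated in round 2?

Diego

Round 1: Noah 31, Fatima 11, Elena 30, Jonas 35, Diego 26. Eliminate Fatima.
Round 2: Noah 42, Elena 30, Jonas 35, Diego 26. Eliminate Diego.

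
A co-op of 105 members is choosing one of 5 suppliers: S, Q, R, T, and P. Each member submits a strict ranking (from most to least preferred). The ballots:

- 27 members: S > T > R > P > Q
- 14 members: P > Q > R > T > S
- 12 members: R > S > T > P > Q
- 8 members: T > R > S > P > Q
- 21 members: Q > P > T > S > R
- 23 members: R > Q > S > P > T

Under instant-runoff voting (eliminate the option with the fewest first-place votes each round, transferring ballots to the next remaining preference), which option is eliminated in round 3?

S

Round 1: S 27, Q 21, R 35, T 8, P 14. Eliminate T.
Round 2: S 27, Q 21, R 43, P 14. Eliminate P.
Round 3: S 27, Q 35, R 43. Eliminate S.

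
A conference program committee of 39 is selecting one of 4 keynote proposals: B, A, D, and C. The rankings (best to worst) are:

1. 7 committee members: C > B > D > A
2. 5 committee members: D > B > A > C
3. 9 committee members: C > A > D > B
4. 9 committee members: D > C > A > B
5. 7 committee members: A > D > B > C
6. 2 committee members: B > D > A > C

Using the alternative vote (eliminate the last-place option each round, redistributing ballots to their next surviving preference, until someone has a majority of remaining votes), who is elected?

Round 1: B 2, A 7, D 14, C 16. Eliminate B.
Round 2: A 7, D 16, C 16. Eliminate A.
Round 3: D 23, C 16. D has a majority.

D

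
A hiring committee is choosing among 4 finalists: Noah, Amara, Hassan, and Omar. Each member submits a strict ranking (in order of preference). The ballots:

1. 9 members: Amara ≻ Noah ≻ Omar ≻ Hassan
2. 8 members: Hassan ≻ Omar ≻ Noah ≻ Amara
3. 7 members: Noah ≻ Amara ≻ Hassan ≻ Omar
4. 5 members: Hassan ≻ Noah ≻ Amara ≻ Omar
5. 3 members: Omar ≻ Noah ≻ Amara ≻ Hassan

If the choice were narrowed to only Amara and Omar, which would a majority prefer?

Amara

Voters preferring Amara to Omar: 21; preferring Omar to Amara: 11.
Amara wins the head-to-head.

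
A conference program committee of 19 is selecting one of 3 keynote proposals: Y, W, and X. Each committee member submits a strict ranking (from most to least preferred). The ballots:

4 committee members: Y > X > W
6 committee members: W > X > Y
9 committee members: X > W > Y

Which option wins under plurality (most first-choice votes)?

First-place votes: Y 4, W 6, X 9.
X has the most first-place votes.

X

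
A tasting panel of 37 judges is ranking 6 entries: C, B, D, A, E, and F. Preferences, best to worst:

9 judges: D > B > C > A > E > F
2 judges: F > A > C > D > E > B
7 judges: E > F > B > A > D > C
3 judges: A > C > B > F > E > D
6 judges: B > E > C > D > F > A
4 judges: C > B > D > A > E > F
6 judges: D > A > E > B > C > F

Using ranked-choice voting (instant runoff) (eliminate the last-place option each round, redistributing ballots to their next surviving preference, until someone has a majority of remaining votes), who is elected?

B

Round 1: C 4, B 6, D 15, A 3, E 7, F 2. Eliminate F.
Round 2: C 4, B 6, D 15, A 5, E 7. Eliminate C.
Round 3: B 10, D 15, A 5, E 7. Eliminate A.
Round 4: B 13, D 17, E 7. Eliminate E.
Round 5: B 20, D 17. B has a majority.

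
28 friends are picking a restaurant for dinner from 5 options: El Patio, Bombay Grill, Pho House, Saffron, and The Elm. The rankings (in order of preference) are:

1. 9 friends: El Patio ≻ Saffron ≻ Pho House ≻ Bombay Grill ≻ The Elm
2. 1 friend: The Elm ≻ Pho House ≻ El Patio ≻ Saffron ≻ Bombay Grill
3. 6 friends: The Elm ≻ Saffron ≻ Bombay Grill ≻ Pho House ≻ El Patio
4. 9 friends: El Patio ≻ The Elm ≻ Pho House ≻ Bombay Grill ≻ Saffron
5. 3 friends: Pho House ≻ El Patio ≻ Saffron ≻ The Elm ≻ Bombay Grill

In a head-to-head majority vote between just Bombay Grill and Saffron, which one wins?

Voters preferring Bombay Grill to Saffron: 9; preferring Saffron to Bombay Grill: 19.
Saffron wins the head-to-head.

Saffron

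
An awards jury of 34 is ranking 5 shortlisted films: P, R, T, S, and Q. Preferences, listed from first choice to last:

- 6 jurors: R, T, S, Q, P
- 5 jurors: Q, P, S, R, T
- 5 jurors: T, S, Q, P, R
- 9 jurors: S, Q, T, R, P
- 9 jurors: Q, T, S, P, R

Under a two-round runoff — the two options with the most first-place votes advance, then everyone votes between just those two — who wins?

Round 1 first-place votes: P 0, R 6, T 5, S 9, Q 14.
Q and S advance.
Runoff: Q is preferred to S by 14 voters; S by 20.
S wins the runoff.

S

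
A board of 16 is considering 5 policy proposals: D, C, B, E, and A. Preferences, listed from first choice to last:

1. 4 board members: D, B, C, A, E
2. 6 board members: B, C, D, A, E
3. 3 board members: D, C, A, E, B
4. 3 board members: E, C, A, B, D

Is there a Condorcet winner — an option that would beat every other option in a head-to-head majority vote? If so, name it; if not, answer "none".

B

B vs D: 9–7 for B.
B vs C: 10–6 for B.
B vs E: 10–6 for B.
B vs A: 10–6 for B.
B beats every other option head-to-head.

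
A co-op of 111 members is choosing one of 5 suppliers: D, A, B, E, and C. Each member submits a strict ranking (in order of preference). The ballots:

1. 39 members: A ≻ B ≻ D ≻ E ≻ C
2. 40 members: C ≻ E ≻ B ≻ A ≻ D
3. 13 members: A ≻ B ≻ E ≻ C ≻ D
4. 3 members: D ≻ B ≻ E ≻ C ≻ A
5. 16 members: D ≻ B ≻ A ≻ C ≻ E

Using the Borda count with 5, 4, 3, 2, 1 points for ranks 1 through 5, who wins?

D: 39·3 + 40·1 + 13·1 + 3·5 + 16·5 = 265
A: 39·5 + 40·2 + 13·5 + 3·1 + 16·3 = 391
B: 39·4 + 40·3 + 13·4 + 3·4 + 16·4 = 404
E: 39·2 + 40·4 + 13·3 + 3·3 + 16·1 = 302
C: 39·1 + 40·5 + 13·2 + 3·2 + 16·2 = 303
B has the highest Borda score (404).

B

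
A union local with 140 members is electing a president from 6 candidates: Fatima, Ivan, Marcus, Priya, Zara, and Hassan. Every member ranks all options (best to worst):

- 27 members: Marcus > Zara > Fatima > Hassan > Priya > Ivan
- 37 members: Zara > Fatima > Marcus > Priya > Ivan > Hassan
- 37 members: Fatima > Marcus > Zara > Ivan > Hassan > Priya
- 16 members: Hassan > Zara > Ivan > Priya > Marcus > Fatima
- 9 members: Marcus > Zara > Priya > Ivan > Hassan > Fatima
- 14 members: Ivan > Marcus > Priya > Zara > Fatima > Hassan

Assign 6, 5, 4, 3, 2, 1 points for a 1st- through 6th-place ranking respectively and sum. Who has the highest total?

Fatima: 27·4 + 37·5 + 37·6 + 16·1 + 9·1 + 14·2 = 568
Ivan: 27·1 + 37·2 + 37·3 + 16·4 + 9·3 + 14·6 = 387
Marcus: 27·6 + 37·4 + 37·5 + 16·2 + 9·6 + 14·5 = 651
Priya: 27·2 + 37·3 + 37·1 + 16·3 + 9·4 + 14·4 = 342
Zara: 27·5 + 37·6 + 37·4 + 16·5 + 9·5 + 14·3 = 672
Hassan: 27·3 + 37·1 + 37·2 + 16·6 + 9·2 + 14·1 = 320
Zara has the highest Borda score (672).

Zara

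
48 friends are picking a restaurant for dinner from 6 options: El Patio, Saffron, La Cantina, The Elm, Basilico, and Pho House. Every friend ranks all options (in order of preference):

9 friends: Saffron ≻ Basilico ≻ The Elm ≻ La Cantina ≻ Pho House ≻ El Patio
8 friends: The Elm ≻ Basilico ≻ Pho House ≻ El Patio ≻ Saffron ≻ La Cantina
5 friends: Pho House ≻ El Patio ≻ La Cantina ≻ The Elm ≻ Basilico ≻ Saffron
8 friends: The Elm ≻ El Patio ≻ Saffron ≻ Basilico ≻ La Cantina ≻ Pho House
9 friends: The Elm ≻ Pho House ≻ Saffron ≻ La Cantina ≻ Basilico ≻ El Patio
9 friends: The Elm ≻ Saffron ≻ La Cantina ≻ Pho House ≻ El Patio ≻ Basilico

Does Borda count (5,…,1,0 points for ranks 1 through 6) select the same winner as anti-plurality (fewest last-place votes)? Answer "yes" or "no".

yes

Borda — scores: El Patio 77, Saffron 140, La Cantina 86, The Elm 207, Basilico 98, Pho House 112. Winner: The Elm.
Anti-plurality — last-place votes: El Patio 18, Saffron 5, La Cantina 8, The Elm 0, Basilico 9, Pho House 8. Winner: The Elm.
The two methods agree.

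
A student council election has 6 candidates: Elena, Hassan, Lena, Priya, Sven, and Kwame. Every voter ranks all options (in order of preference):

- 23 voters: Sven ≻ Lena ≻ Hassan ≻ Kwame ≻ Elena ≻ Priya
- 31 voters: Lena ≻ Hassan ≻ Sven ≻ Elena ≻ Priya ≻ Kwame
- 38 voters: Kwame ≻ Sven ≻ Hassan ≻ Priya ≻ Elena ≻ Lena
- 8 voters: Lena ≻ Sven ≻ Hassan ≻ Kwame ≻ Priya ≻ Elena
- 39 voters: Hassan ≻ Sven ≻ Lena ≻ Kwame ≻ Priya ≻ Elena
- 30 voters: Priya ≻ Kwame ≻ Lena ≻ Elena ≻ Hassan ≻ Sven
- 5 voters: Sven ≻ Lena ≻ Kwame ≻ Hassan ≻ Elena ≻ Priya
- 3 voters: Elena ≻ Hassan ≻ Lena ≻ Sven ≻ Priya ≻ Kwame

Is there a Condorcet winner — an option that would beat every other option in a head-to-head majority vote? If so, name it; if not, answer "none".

Checking pairwise contests:
Hassan beats Elena 144–33.
Lena beats Hassan 97–80.
Sven beats Lena 105–72.
Hassan beats Priya 147–30.
Hassan beats Sven 103–74.
Hassan beats Kwame 104–73.
Every option loses at least one head-to-head, so there is no Condorcet winner.

none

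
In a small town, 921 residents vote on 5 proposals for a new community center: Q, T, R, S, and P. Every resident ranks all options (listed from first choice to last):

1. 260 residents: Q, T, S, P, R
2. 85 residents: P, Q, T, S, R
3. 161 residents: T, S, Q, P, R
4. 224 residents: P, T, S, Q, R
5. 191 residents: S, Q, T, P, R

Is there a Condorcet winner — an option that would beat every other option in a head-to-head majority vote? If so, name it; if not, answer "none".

Checking pairwise contests:
S beats Q 576–345.
Q beats T 536–385.
Q beats R 921–0.
T beats S 730–191.
Q beats P 612–309.
Every option loses at least one head-to-head, so there is no Condorcet winner.

none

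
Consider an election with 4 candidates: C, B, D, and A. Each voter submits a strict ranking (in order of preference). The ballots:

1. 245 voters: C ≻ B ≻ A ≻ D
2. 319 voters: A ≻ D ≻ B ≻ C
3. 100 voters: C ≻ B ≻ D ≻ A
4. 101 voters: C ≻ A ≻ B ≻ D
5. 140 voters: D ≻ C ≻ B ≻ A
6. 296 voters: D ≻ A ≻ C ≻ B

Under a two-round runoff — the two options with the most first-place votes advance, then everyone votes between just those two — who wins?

Round 1 first-place votes: C 446, B 0, D 436, A 319.
C and D advance.
Runoff: C is preferred to D by 446 voters; D by 755.
D wins the runoff.

D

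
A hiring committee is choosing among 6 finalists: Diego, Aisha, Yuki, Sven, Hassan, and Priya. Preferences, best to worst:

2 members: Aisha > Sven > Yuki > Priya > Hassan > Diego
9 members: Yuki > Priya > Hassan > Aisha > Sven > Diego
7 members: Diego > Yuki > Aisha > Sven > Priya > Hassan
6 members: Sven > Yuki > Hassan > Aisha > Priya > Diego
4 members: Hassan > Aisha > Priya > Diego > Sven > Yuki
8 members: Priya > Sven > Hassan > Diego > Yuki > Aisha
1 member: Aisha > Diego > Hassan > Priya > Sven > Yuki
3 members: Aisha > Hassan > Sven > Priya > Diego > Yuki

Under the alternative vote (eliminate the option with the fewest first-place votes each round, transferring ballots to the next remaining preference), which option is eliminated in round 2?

Sven

Round 1: Diego 7, Aisha 6, Yuki 9, Sven 6, Hassan 4, Priya 8. Eliminate Hassan.
Round 2: Diego 7, Aisha 10, Yuki 9, Sven 6, Priya 8. Eliminate Sven.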